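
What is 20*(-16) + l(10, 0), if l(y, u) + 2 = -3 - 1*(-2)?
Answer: -323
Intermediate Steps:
l(y, u) = -3 (l(y, u) = -2 + (-3 - 1*(-2)) = -2 + (-3 + 2) = -2 - 1 = -3)
20*(-16) + l(10, 0) = 20*(-16) - 3 = -320 - 3 = -323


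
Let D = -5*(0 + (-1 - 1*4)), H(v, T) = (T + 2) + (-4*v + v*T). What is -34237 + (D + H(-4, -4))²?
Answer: -31212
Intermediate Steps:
H(v, T) = 2 + T - 4*v + T*v (H(v, T) = (2 + T) + (-4*v + T*v) = 2 + T - 4*v + T*v)
D = 25 (D = -5*(0 + (-1 - 4)) = -5*(0 - 5) = -5*(-5) = 25)
-34237 + (D + H(-4, -4))² = -34237 + (25 + (2 - 4 - 4*(-4) - 4*(-4)))² = -34237 + (25 + (2 - 4 + 16 + 16))² = -34237 + (25 + 30)² = -34237 + 55² = -34237 + 3025 = -31212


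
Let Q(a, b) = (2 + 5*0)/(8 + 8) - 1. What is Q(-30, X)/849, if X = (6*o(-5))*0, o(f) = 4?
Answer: -7/6792 ≈ -0.0010306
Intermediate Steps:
X = 0 (X = (6*4)*0 = 24*0 = 0)
Q(a, b) = -7/8 (Q(a, b) = (2 + 0)/16 - 1 = 2*(1/16) - 1 = ⅛ - 1 = -7/8)
Q(-30, X)/849 = -7/8/849 = -7/8*1/849 = -7/6792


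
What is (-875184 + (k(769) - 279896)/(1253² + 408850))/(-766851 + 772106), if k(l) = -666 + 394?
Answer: -1731866015224/10398904045 ≈ -166.54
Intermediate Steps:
k(l) = -272
(-875184 + (k(769) - 279896)/(1253² + 408850))/(-766851 + 772106) = (-875184 + (-272 - 279896)/(1253² + 408850))/(-766851 + 772106) = (-875184 - 280168/(1570009 + 408850))/5255 = (-875184 - 280168/1978859)*(1/5255) = -1731866015224/1978859*1/5255 = -1731866015224/10398904045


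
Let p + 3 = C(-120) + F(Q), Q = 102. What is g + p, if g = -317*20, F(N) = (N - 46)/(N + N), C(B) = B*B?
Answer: 410921/51 ≈ 8057.3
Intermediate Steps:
C(B) = B**2
F(N) = (-46 + N)/(2*N) (F(N) = (-46 + N)/((2*N)) = (-46 + N)*(1/(2*N)) = (-46 + N)/(2*N))
p = 734261/51 (p = -3 + ((-120)**2 + (1/2)*(-46 + 102)/102) = -3 + (14400 + (1/2)*(1/102)*56) = -3 + (14400 + 14/51) = -3 + 734414/51 = 734261/51 ≈ 14397.)
g = -6340
g + p = -6340 + 734261/51 = 410921/51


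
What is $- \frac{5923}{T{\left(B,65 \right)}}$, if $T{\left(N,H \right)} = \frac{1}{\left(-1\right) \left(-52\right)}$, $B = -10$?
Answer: $-307996$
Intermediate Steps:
$T{\left(N,H \right)} = \frac{1}{52}$
$- \frac{5923}{T{\left(B,65 \right)}} = - 5923 \frac{1}{\frac{1}{52}} = \left(-5923\right) 52 = -307996$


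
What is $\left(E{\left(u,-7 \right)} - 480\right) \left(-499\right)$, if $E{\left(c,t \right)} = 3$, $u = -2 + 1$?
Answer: $238023$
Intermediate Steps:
$u = -1$
$\left(E{\left(u,-7 \right)} - 480\right) \left(-499\right) = \left(3 - 480\right) \left(-499\right) = \left(-477\right) \left(-499\right) = 238023$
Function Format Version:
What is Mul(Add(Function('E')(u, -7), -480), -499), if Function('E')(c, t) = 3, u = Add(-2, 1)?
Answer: 238023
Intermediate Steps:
u = -1
Mul(Add(Function('E')(u, -7), -480), -499) = Mul(Add(3, -480), -499) = Mul(-477, -499) = 238023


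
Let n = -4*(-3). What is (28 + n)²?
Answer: 1600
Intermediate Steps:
n = 12
(28 + n)² = (28 + 12)² = 40² = 1600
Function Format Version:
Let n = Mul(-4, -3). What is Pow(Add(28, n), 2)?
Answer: 1600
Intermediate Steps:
n = 12
Pow(Add(28, n), 2) = Pow(Add(28, 12), 2) = Pow(40, 2) = 1600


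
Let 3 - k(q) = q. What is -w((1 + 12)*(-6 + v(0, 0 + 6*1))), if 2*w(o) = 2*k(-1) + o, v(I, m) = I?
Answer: 35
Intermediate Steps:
k(q) = 3 - q
w(o) = 4 + o/2 (w(o) = (2*(3 - 1*(-1)) + o)/2 = (2*(3 + 1) + o)/2 = (2*4 + o)/2 = (8 + o)/2 = 4 + o/2)
-w((1 + 12)*(-6 + v(0, 0 + 6*1))) = -(4 + ((1 + 12)*(-6 + 0))/2) = -(4 + (13*(-6))/2) = -(4 + (½)*(-78)) = -(4 - 39) = -1*(-35) = 35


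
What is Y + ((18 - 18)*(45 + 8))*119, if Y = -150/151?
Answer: -150/151 ≈ -0.99338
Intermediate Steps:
Y = -150/151 (Y = -150*1/151 = -150/151 ≈ -0.99338)
Y + ((18 - 18)*(45 + 8))*119 = -150/151 + ((18 - 18)*(45 + 8))*119 = -150/151 + (0*53)*119 = -150/151 + 0*119 = -150/151 + 0 = -150/151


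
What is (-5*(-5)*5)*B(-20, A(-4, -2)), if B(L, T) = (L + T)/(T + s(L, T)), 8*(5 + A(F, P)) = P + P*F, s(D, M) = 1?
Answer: 12125/13 ≈ 932.69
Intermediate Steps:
A(F, P) = -5 + P/8 + F*P/8 (A(F, P) = -5 + (P + P*F)/8 = -5 + (P + F*P)/8 = -5 + (P/8 + F*P/8) = -5 + P/8 + F*P/8)
B(L, T) = (L + T)/(1 + T) (B(L, T) = (L + T)/(T + 1) = (L + T)/(1 + T))
(-5*(-5)*5)*B(-20, A(-4, -2)) = (-5*(-5)*5)*((-20 + (-5 + (⅛)*(-2) + (⅛)*(-4)*(-2)))/(1 + (-5 + (⅛)*(-2) + (⅛)*(-4)*(-2)))) = (25*5)*((-20 + (-5 - ¼ + 1))/(1 + (-5 - ¼ + 1))) = 125*((-20 - 17/4)/(1 - 17/4)) = 125*(-97/4/(-13/4)) = 125*(-4/13*(-97/4)) = 125*(97/13) = 12125/13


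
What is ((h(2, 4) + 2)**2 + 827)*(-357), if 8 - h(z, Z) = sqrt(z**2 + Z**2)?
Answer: -338079 + 14280*sqrt(5) ≈ -3.0615e+5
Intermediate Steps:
h(z, Z) = 8 - sqrt(Z**2 + z**2) (h(z, Z) = 8 - sqrt(z**2 + Z**2) = 8 - sqrt(Z**2 + z**2))
((h(2, 4) + 2)**2 + 827)*(-357) = (((8 - sqrt(4**2 + 2**2)) + 2)**2 + 827)*(-357) = (((8 - sqrt(16 + 4)) + 2)**2 + 827)*(-357) = (((8 - sqrt(20)) + 2)**2 + 827)*(-357) = (((8 - 2*sqrt(5)) + 2)**2 + 827)*(-357) = ((10 - 2*sqrt(5))**2 + 827)*(-357) = (827 + (10 - 2*sqrt(5))**2)*(-357) = -295239 - 357*(10 - 2*sqrt(5))**2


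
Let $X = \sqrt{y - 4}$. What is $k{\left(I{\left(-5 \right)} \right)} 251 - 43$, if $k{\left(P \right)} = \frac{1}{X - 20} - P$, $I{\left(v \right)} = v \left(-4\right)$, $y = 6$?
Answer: $- \frac{1010047}{199} - \frac{251 \sqrt{2}}{398} \approx -5076.5$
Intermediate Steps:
$I{\left(v \right)} = - 4 v$
$X = \sqrt{2}$ ($X = \sqrt{6 - 4} = \sqrt{2} \approx 1.4142$)
$k{\left(P \right)} = \frac{1}{-20 + \sqrt{2}} - P$ ($k{\left(P \right)} = \frac{1}{\sqrt{2} - 20} - P = \frac{1}{-20 + \sqrt{2}} - P$)
$k{\left(I{\left(-5 \right)} \right)} 251 - 43 = \left(- \frac{10}{199} - \left(-4\right) \left(-5\right) - \frac{\sqrt{2}}{398}\right) 251 - 43 = \left(- \frac{10}{199} - 20 - \frac{\sqrt{2}}{398}\right) 251 - 43 = \left(- \frac{3990}{199} - \frac{\sqrt{2}}{398}\right) 251 - 43 = \left(- \frac{1001490}{199} - \frac{251 \sqrt{2}}{398}\right) - 43 = - \frac{1010047}{199} - \frac{251 \sqrt{2}}{398}$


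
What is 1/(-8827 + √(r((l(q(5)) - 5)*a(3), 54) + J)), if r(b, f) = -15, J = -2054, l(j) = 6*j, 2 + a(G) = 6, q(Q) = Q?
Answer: -8827/77917998 - I*√2069/77917998 ≈ -0.00011329 - 5.8377e-7*I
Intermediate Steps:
a(G) = 4 (a(G) = -2 + 6 = 4)
1/(-8827 + √(r((l(q(5)) - 5)*a(3), 54) + J)) = 1/(-8827 + √(-15 - 2054)) = 1/(-8827 + √(-2069)) = 1/(-8827 + I*√2069)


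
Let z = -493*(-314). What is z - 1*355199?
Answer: -200397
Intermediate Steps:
z = 154802
z - 1*355199 = 154802 - 1*355199 = 154802 - 355199 = -200397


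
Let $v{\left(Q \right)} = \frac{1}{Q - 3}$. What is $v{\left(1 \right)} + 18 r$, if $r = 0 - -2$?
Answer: $\frac{71}{2} \approx 35.5$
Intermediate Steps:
$r = 2$ ($r = 0 + 2 = 2$)
$v{\left(Q \right)} = \frac{1}{-3 + Q}$
$v{\left(1 \right)} + 18 r = \frac{1}{-3 + 1} + 18 \cdot 2 = \frac{1}{-2} + 36 = - \frac{1}{2} + 36 = \frac{71}{2}$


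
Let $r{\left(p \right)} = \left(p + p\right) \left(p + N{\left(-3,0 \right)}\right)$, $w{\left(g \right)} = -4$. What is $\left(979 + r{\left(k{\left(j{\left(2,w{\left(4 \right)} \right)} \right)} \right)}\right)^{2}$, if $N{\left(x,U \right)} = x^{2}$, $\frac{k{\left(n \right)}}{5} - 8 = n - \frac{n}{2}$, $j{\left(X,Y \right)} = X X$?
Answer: $47320641$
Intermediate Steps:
$j{\left(X,Y \right)} = X^{2}$
$k{\left(n \right)} = 40 + \frac{5 n}{2}$ ($k{\left(n \right)} = 40 + 5 \left(n - \frac{n}{2}\right) = 40 + 5 \frac{n}{2} = 40 + \frac{5 n}{2}$)
$r{\left(p \right)} = 2 p \left(9 + p\right)$ ($r{\left(p \right)} = \left(p + p\right) \left(p + \left(-3\right)^{2}\right) = 2 p \left(p + 9\right) = 2 p \left(9 + p\right)$)
$\left(979 + r{\left(k{\left(j{\left(2,w{\left(4 \right)} \right)} \right)} \right)}\right)^{2} = \left(979 + 2 \left(40 + \frac{5 \cdot 2^{2}}{2}\right) \left(9 + \left(40 + \frac{5 \cdot 2^{2}}{2}\right)\right)\right)^{2} = \left(979 + 2 \left(40 + \frac{5}{2} \cdot 4\right) \left(9 + \left(40 + \frac{5}{2} \cdot 4\right)\right)\right)^{2} = \left(979 + 2 \left(40 + 10\right) \left(9 + \left(40 + 10\right)\right)\right)^{2} = \left(979 + 2 \cdot 50 \left(9 + 50\right)\right)^{2} = \left(979 + 2 \cdot 50 \cdot 59\right)^{2} = \left(979 + 5900\right)^{2} = 6879^{2} = 47320641$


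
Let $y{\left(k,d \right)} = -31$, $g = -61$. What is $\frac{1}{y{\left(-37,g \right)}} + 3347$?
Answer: $\frac{103756}{31} \approx 3347.0$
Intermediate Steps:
$\frac{1}{y{\left(-37,g \right)}} + 3347 = \frac{1}{-31} + 3347 = - \frac{1}{31} + 3347 = \frac{103756}{31}$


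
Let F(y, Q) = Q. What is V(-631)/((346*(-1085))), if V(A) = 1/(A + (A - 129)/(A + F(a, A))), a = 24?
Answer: 631/149330965210 ≈ 4.2255e-9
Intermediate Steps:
V(A) = 1/(A + (-129 + A)/(2*A)) (V(A) = 1/(A + (A - 129)/(A + A)) = 1/(A + (-129 + A)/((2*A))) = 1/(A + (-129 + A)*(1/(2*A))) = 1/(A + (-129 + A)/(2*A)))
V(-631)/((346*(-1085))) = (2*(-631)/(-129 - 631 + 2*(-631)²))/((346*(-1085))) = (2*(-631)/(-129 - 631 + 2*398161))/(-375410) = (2*(-631)/(-129 - 631 + 796322))*(-1/375410) = (2*(-631)/795562)*(-1/375410) = (2*(-631)*(1/795562))*(-1/375410) = -631/397781*(-1/375410) = 631/149330965210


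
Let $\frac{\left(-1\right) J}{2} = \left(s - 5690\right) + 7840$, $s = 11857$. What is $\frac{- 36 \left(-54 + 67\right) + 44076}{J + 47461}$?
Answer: $\frac{43608}{19447} \approx 2.2424$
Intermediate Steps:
$J = -28014$ ($J = - 2 \left(\left(11857 - 5690\right) + 7840\right) = - 2 \left(6167 + 7840\right) = \left(-2\right) 14007 = -28014$)
$\frac{- 36 \left(-54 + 67\right) + 44076}{J + 47461} = \frac{- 36 \left(-54 + 67\right) + 44076}{-28014 + 47461} = \frac{\left(-36\right) 13 + 44076}{19447} = \left(-468 + 44076\right) \frac{1}{19447} = 43608 \cdot \frac{1}{19447} = \frac{43608}{19447}$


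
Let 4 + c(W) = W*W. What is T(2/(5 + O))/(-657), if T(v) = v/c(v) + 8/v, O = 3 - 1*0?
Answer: -2012/41391 ≈ -0.048610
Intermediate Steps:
O = 3 (O = 3 + 0 = 3)
c(W) = -4 + W² (c(W) = -4 + W*W = -4 + W²)
T(v) = 8/v + v/(-4 + v²) (T(v) = v/(-4 + v²) + 8/v = 8/v + v/(-4 + v²))
T(2/(5 + O))/(-657) = ((-32 + 9*(2/(5 + 3))²)/(((2/(5 + 3)))*(-4 + (2/(5 + 3))²)))/(-657) = -(-32 + 9*(2/8)²)/(657*(2/8)*(-4 + (2/8)²)) = -(-32 + 9*((⅛)*2)²)/(657*((⅛)*2)*(-4 + ((⅛)*2)²)) = -(-32 + 9*(¼)²)/(657*¼*(-4 + (¼)²)) = -4*(-32 + 9*(1/16))/(657*(-4 + 1/16)) = -4*(-32 + 9/16)/(657*(-63/16)) = -4*(-16)*(-503)/(657*63*16) = -1/657*2012/63 = -2012/41391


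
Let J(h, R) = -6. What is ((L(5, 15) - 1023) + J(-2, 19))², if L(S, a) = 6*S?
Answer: 998001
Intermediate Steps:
((L(5, 15) - 1023) + J(-2, 19))² = ((6*5 - 1023) - 6)² = ((30 - 1023) - 6)² = (-993 - 6)² = (-999)² = 998001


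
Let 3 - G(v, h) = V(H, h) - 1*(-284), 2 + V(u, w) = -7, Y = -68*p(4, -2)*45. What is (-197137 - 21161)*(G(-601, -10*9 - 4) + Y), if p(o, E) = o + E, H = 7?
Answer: 1395360816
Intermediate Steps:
p(o, E) = E + o
Y = -6120 (Y = -68*(-2 + 4)*45 = -68*2*45 = -136*45 = -6120)
V(u, w) = -9 (V(u, w) = -2 - 7 = -9)
G(v, h) = -272 (G(v, h) = 3 - (-9 - 1*(-284)) = 3 - (-9 + 284) = 3 - 1*275 = 3 - 275 = -272)
(-197137 - 21161)*(G(-601, -10*9 - 4) + Y) = (-197137 - 21161)*(-272 - 6120) = -218298*(-6392) = 1395360816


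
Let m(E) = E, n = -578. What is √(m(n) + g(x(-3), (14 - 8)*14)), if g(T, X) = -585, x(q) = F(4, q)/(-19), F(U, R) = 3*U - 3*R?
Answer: I*√1163 ≈ 34.103*I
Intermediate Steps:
F(U, R) = -3*R + 3*U
x(q) = -12/19 + 3*q/19 (x(q) = (-3*q + 3*4)/(-19) = (-3*q + 12)*(-1/19) = (12 - 3*q)*(-1/19) = -12/19 + 3*q/19)
√(m(n) + g(x(-3), (14 - 8)*14)) = √(-578 - 585) = √(-1163) = I*√1163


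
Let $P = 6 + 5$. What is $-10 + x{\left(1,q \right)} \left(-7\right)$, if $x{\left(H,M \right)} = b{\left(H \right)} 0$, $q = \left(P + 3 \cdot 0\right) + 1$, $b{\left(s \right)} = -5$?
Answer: $-10$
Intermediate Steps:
$P = 11$
$q = 12$ ($q = \left(11 + 3 \cdot 0\right) + 1 = \left(11 + 0\right) + 1 = 11 + 1 = 12$)
$x{\left(H,M \right)} = 0$ ($x{\left(H,M \right)} = \left(-5\right) 0 = 0$)
$-10 + x{\left(1,q \right)} \left(-7\right) = -10 + 0 \left(-7\right) = -10 + 0 = -10$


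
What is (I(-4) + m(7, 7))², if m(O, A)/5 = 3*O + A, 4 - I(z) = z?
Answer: 21904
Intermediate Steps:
I(z) = 4 - z
m(O, A) = 5*A + 15*O (m(O, A) = 5*(3*O + A) = 5*(A + 3*O) = 5*A + 15*O)
(I(-4) + m(7, 7))² = ((4 - 1*(-4)) + (5*7 + 15*7))² = ((4 + 4) + (35 + 105))² = (8 + 140)² = 148² = 21904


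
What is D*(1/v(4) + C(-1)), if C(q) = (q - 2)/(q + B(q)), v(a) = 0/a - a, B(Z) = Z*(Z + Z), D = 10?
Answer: -65/2 ≈ -32.500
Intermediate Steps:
B(Z) = 2*Z**2 (B(Z) = Z*(2*Z) = 2*Z**2)
v(a) = -a (v(a) = 0 - a = -a)
C(q) = (-2 + q)/(q + 2*q**2) (C(q) = (q - 2)/(q + 2*q**2) = (-2 + q)/(q + 2*q**2))
D*(1/v(4) + C(-1)) = 10*(1/(-1*4) + (-2 - 1)/((-1)*(1 + 2*(-1)))) = 10*(1/(-4) - 1*(-3)/(1 - 2)) = 10*(-1/4 - 1*(-3)/(-1)) = 10*(-1/4 - 1*(-1)*(-3)) = 10*(-1/4 - 3) = 10*(-13/4) = -65/2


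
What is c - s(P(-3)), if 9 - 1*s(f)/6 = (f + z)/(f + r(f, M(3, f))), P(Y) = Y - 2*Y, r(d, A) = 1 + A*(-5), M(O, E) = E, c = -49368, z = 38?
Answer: -543888/11 ≈ -49444.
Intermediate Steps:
r(d, A) = 1 - 5*A
P(Y) = -Y
s(f) = 54 - 6*(38 + f)/(1 - 4*f) (s(f) = 54 - 6*(f + 38)/(f + (1 - 5*f)) = 54 - 6*(38 + f)/(1 - 4*f))
c - s(P(-3)) = -49368 - 6*(29 + 37*(-1*(-3)))/(-1 + 4*(-1*(-3))) = -49368 - 6*(29 + 37*3)/(-1 + 4*3) = -49368 - 6*(29 + 111)/(-1 + 12) = -49368 - 6*140/11 = -49368 - 1*840/11 = -49368 - 840/11 = -543888/11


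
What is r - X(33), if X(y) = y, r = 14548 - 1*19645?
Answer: -5130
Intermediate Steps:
r = -5097 (r = 14548 - 19645 = -5097)
r - X(33) = -5097 - 1*33 = -5097 - 33 = -5130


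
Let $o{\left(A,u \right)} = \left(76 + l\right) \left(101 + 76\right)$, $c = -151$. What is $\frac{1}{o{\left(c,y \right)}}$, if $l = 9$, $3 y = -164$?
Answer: $\frac{1}{15045} \approx 6.6467 \cdot 10^{-5}$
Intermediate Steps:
$y = - \frac{164}{3}$ ($y = \frac{1}{3} \left(-164\right) = - \frac{164}{3} \approx -54.667$)
$o{\left(A,u \right)} = 15045$ ($o{\left(A,u \right)} = \left(76 + 9\right) \left(101 + 76\right) = 85 \cdot 177 = 15045$)
$\frac{1}{o{\left(c,y \right)}} = \frac{1}{15045}$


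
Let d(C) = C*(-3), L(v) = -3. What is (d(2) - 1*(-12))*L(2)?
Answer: -18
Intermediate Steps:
d(C) = -3*C
(d(2) - 1*(-12))*L(2) = (-3*2 - 1*(-12))*(-3) = (-6 + 12)*(-3) = 6*(-3) = -18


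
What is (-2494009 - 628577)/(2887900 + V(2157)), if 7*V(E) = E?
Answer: -21858102/20217457 ≈ -1.0812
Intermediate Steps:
V(E) = E/7
(-2494009 - 628577)/(2887900 + V(2157)) = (-2494009 - 628577)/(2887900 + (1/7)*2157) = -3122586/(2887900 + 2157/7) = -3122586/20217457/7 = -3122586*7/20217457 = -21858102/20217457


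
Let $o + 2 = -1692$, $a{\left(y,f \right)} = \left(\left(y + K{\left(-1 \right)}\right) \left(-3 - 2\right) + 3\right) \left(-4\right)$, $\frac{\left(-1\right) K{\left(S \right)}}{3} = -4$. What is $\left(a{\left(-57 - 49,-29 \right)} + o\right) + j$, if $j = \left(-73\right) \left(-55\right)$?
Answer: $429$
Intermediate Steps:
$j = 4015$
$K{\left(S \right)} = 12$ ($K{\left(S \right)} = \left(-3\right) \left(-4\right) = 12$)
$a{\left(y,f \right)} = 228 + 20 y$ ($a{\left(y,f \right)} = \left(\left(y + 12\right) \left(-3 - 2\right) + 3\right) \left(-4\right) = \left(\left(12 + y\right) \left(-5\right) + 3\right) \left(-4\right) = \left(\left(-60 - 5 y\right) + 3\right) \left(-4\right) = \left(-57 - 5 y\right) \left(-4\right) = 228 + 20 y$)
$o = -1694$ ($o = -2 - 1692 = -1694$)
$\left(a{\left(-57 - 49,-29 \right)} + o\right) + j = \left(\left(228 + 20 \left(-57 - 49\right)\right) - 1694\right) + 4015 = \left(\left(228 + 20 \left(-106\right)\right) - 1694\right) + 4015 = \left(\left(228 - 2120\right) - 1694\right) + 4015 = \left(-1892 - 1694\right) + 4015 = -3586 + 4015 = 429$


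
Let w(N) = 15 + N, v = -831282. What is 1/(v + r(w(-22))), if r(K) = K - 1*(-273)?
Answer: -1/831016 ≈ -1.2033e-6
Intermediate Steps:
r(K) = 273 + K (r(K) = K + 273 = 273 + K)
1/(v + r(w(-22))) = 1/(-831282 + (273 + (15 - 22))) = 1/(-831282 + (273 - 7)) = 1/(-831282 + 266) = 1/(-831016) = -1/831016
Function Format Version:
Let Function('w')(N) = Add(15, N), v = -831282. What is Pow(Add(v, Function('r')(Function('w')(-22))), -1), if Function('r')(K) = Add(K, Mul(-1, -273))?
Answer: Rational(-1, 831016) ≈ -1.2033e-6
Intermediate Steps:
Function('r')(K) = Add(273, K) (Function('r')(K) = Add(K, 273) = Add(273, K))
Pow(Add(v, Function('r')(Function('w')(-22))), -1) = Pow(Add(-831282, Add(273, Add(15, -22))), -1) = Pow(Add(-831282, Add(273, -7)), -1) = Pow(Add(-831282, 266), -1) = Pow(-831016, -1) = Rational(-1, 831016)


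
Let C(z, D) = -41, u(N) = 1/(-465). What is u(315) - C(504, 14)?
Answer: 19064/465 ≈ 40.998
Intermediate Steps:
u(N) = -1/465
u(315) - C(504, 14) = -1/465 - 1*(-41) = -1/465 + 41 = 19064/465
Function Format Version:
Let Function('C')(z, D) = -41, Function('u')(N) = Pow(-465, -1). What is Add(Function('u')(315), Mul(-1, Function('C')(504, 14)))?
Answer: Rational(19064, 465) ≈ 40.998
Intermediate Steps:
Function('u')(N) = Rational(-1, 465)
Add(Function('u')(315), Mul(-1, Function('C')(504, 14))) = Add(Rational(-1, 465), Mul(-1, -41)) = Add(Rational(-1, 465), 41) = Rational(19064, 465)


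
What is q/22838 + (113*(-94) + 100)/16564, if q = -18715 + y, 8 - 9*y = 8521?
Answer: -1273419899/851149422 ≈ -1.4961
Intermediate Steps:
y = -8513/9 (y = 8/9 - 1/9*8521 = 8/9 - 8521/9 = -8513/9 ≈ -945.89)
q = -176948/9 (q = -18715 - 8513/9 = -176948/9 ≈ -19661.)
q/22838 + (113*(-94) + 100)/16564 = -176948/9/22838 + (113*(-94) + 100)/16564 = -176948/9*1/22838 + (-10622 + 100)*(1/16564) = -88474/102771 - 10522*1/16564 = -88474/102771 - 5261/8282 = -1273419899/851149422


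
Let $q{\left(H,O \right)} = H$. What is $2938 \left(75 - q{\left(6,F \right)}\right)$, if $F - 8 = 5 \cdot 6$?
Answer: $202722$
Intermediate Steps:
$F = 38$ ($F = 8 + 5 \cdot 6 = 8 + 30 = 38$)
$2938 \left(75 - q{\left(6,F \right)}\right) = 2938 \left(75 - 6\right) = 2938 \cdot 69 = 202722$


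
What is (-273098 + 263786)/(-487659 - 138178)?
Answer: 9312/625837 ≈ 0.014879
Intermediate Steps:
(-273098 + 263786)/(-487659 - 138178) = -9312/(-625837) = -9312*(-1/625837) = 9312/625837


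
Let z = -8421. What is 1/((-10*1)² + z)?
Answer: -1/8321 ≈ -0.00012018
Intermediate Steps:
1/((-10*1)² + z) = 1/((-10*1)² - 8421) = 1/((-10)² - 8421) = 1/(100 - 8421) = 1/(-8321) = -1/8321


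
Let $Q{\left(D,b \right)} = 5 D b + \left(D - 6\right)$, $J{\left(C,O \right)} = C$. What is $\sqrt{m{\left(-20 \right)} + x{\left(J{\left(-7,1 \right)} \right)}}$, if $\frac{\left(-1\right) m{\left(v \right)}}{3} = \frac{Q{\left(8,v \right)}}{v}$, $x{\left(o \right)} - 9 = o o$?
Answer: $\frac{i \sqrt{6170}}{10} \approx 7.8549 i$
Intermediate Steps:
$Q{\left(D,b \right)} = -6 + D + 5 D b$ ($Q{\left(D,b \right)} = 5 D b + \left(-6 + D\right) = -6 + D + 5 D b$)
$x{\left(o \right)} = 9 + o^{2}$ ($x{\left(o \right)} = 9 + o o = 9 + o^{2}$)
$m{\left(v \right)} = - \frac{3 \left(2 + 40 v\right)}{v}$ ($m{\left(v \right)} = - 3 \frac{-6 + 8 + 5 \cdot 8 v}{v} = - 3 \frac{-6 + 8 + 40 v}{v} = - 3 \frac{2 + 40 v}{v} = - \frac{3 \left(2 + 40 v\right)}{v}$)
$\sqrt{m{\left(-20 \right)} + x{\left(J{\left(-7,1 \right)} \right)}} = \sqrt{\left(-120 - \frac{6}{-20}\right) + \left(9 + \left(-7\right)^{2}\right)} = \sqrt{\left(-120 - - \frac{3}{10}\right) + \left(9 + 49\right)} = \sqrt{\left(-120 + \frac{3}{10}\right) + 58} = \sqrt{- \frac{1197}{10} + 58} = \sqrt{- \frac{617}{10}} = \frac{i \sqrt{6170}}{10}$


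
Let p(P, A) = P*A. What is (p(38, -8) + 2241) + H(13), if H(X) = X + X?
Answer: 1963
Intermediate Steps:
H(X) = 2*X
p(P, A) = A*P
(p(38, -8) + 2241) + H(13) = (-8*38 + 2241) + 2*13 = (-304 + 2241) + 26 = 1937 + 26 = 1963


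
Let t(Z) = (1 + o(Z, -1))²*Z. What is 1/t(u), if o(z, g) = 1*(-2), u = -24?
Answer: -1/24 ≈ -0.041667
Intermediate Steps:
o(z, g) = -2
t(Z) = Z (t(Z) = (1 - 2)²*Z = (-1)²*Z = 1*Z = Z)
1/t(u) = 1/(-24) = -1/24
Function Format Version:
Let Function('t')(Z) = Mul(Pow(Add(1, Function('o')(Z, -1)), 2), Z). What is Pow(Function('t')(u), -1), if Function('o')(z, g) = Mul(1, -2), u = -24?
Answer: Rational(-1, 24) ≈ -0.041667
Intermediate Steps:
Function('o')(z, g) = -2
Function('t')(Z) = Z (Function('t')(Z) = Mul(Pow(Add(1, -2), 2), Z) = Mul(Pow(-1, 2), Z) = Mul(1, Z) = Z)
Pow(Function('t')(u), -1) = Pow(-24, -1) = Rational(-1, 24)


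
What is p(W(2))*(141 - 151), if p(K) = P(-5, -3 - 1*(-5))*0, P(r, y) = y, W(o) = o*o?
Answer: 0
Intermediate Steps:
W(o) = o²
p(K) = 0 (p(K) = (-3 - 1*(-5))*0 = (-3 + 5)*0 = 2*0 = 0)
p(W(2))*(141 - 151) = 0*(141 - 151) = 0*(-10) = 0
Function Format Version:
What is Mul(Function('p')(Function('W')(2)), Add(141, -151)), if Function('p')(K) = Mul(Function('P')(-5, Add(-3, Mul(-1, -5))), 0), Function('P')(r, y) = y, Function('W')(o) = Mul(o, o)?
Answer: 0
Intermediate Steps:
Function('W')(o) = Pow(o, 2)
Function('p')(K) = 0 (Function('p')(K) = Mul(Add(-3, Mul(-1, -5)), 0) = Mul(Add(-3, 5), 0) = Mul(2, 0) = 0)
Mul(Function('p')(Function('W')(2)), Add(141, -151)) = Mul(0, Add(141, -151)) = Mul(0, -10) = 0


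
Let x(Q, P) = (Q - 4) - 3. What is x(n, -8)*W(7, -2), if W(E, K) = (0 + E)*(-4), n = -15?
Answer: 616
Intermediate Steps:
x(Q, P) = -7 + Q (x(Q, P) = (-4 + Q) - 3 = -7 + Q)
W(E, K) = -4*E (W(E, K) = E*(-4) = -4*E)
x(n, -8)*W(7, -2) = (-7 - 15)*(-4*7) = -22*(-28) = 616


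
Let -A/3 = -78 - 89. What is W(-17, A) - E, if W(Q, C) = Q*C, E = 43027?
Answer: -51544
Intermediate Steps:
A = 501 (A = -3*(-78 - 89) = -3*(-167) = 501)
W(Q, C) = C*Q
W(-17, A) - E = 501*(-17) - 1*43027 = -8517 - 43027 = -51544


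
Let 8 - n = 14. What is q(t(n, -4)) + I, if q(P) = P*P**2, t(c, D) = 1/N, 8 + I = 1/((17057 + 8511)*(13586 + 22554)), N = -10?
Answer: -184828604663/23100688000 ≈ -8.0010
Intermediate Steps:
n = -6 (n = 8 - 1*14 = 8 - 14 = -6)
I = -7392220159/924027520 (I = -8 + 1/((17057 + 8511)*(13586 + 22554)) = -8 + 1/(25568*36140) = -8 + 1/924027520 = -7392220159/924027520 ≈ -8.0000)
t(c, D) = -1/10 (t(c, D) = 1/(-10) = -1/10)
q(P) = P**3
q(t(n, -4)) + I = (-1/10)**3 - 7392220159/924027520 = -1/1000 - 7392220159/924027520 = -184828604663/23100688000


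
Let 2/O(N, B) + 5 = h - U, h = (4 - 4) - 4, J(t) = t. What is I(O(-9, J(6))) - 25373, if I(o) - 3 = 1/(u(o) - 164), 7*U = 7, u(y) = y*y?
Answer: -103991655/4099 ≈ -25370.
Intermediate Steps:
u(y) = y**2
U = 1 (U = (1/7)*7 = 1)
h = -4 (h = 0 - 4 = -4)
O(N, B) = -1/5 (O(N, B) = 2/(-5 + (-4 - 1*1)) = 2/(-5 + (-4 - 1)) = 2/(-5 - 5) = 2/(-10) = 2*(-1/10) = -1/5)
I(o) = 3 + 1/(-164 + o**2) (I(o) = 3 + 1/(o**2 - 164) = 3 + 1/(-164 + o**2))
I(O(-9, J(6))) - 25373 = (-491 + 3*(-1/5)**2)/(-164 + (-1/5)**2) - 25373 = (-491 + 3*(1/25))/(-164 + 1/25) - 25373 = (-491 + 3/25)/(-4099/25) - 25373 = -25/4099*(-12272/25) - 25373 = 12272/4099 - 25373 = -103991655/4099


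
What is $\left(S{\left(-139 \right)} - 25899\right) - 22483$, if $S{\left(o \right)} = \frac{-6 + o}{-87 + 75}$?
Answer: $- \frac{580439}{12} \approx -48370.0$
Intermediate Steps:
$S{\left(o \right)} = \frac{1}{2} - \frac{o}{12}$ ($S{\left(o \right)} = \frac{-6 + o}{-12} = \left(-6 + o\right) \left(- \frac{1}{12}\right) = \frac{1}{2} - \frac{o}{12}$)
$\left(S{\left(-139 \right)} - 25899\right) - 22483 = \left(\left(\frac{1}{2} - - \frac{139}{12}\right) - 25899\right) - 22483 = \left(\left(\frac{1}{2} + \frac{139}{12}\right) - 25899\right) - 22483 = \left(\frac{145}{12} - 25899\right) - 22483 = - \frac{310643}{12} - 22483 = - \frac{580439}{12}$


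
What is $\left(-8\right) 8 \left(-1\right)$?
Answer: $64$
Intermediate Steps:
$\left(-8\right) 8 \left(-1\right) = \left(-64\right) \left(-1\right) = 64$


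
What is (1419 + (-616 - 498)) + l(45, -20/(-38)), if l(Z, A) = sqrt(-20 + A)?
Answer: 305 + I*sqrt(7030)/19 ≈ 305.0 + 4.4129*I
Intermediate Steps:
(1419 + (-616 - 498)) + l(45, -20/(-38)) = (1419 + (-616 - 498)) + sqrt(-20 - 20/(-38)) = (1419 - 1114) + sqrt(-20 - 20*(-1/38)) = 305 + sqrt(-20 + 10/19) = 305 + sqrt(-370/19) = 305 + I*sqrt(7030)/19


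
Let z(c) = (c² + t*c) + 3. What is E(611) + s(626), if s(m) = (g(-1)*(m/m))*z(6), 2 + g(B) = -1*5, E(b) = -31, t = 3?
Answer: -430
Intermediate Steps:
g(B) = -7 (g(B) = -2 - 1*5 = -2 - 5 = -7)
z(c) = 3 + c² + 3*c (z(c) = (c² + 3*c) + 3 = 3 + c² + 3*c)
s(m) = -399 (s(m) = (-7*m/m)*(3 + 6² + 3*6) = (-7*1)*(3 + 36 + 18) = -7*57 = -399)
E(611) + s(626) = -31 - 399 = -430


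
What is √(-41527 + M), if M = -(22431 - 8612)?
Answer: I*√55346 ≈ 235.26*I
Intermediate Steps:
M = -13819 (M = -1*13819 = -13819)
√(-41527 + M) = √(-41527 - 13819) = √(-55346) = I*√55346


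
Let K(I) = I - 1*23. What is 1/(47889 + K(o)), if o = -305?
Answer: 1/47561 ≈ 2.1026e-5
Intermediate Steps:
K(I) = -23 + I (K(I) = I - 23 = -23 + I)
1/(47889 + K(o)) = 1/(47889 + (-23 - 305)) = 1/(47889 - 328) = 1/47561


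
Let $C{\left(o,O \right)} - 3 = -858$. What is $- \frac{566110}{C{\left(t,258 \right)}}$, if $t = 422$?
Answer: $\frac{113222}{171} \approx 662.12$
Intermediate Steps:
$C{\left(o,O \right)} = -855$ ($C{\left(o,O \right)} = 3 - 858 = -855$)
$- \frac{566110}{C{\left(t,258 \right)}} = - \frac{566110}{-855} = \left(-566110\right) \left(- \frac{1}{855}\right) = \frac{113222}{171}$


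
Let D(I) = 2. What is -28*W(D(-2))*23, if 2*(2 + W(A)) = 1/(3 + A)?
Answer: 6118/5 ≈ 1223.6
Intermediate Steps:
W(A) = -2 + 1/(2*(3 + A))
-28*W(D(-2))*23 = -14*(-11 - 4*2)/(3 + 2)*23 = -14*(-11 - 8)/5*23 = -14*(-19)/5*23 = -28*(-19/10)*23 = (266/5)*23 = 6118/5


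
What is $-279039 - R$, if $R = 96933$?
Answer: $-375972$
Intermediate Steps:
$-279039 - R = -279039 - 96933 = -375972$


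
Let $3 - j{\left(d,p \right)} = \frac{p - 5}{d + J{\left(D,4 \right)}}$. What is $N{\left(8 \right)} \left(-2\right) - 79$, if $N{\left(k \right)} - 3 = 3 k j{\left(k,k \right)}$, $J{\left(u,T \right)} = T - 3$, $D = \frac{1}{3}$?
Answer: $-213$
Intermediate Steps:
$D = \frac{1}{3} \approx 0.33333$
$J{\left(u,T \right)} = -3 + T$ ($J{\left(u,T \right)} = T - 3 = -3 + T$)
$j{\left(d,p \right)} = 3 - \frac{-5 + p}{1 + d}$ ($j{\left(d,p \right)} = 3 - \frac{p - 5}{d + \left(-3 + 4\right)} = 3 - \frac{-5 + p}{d + 1} = 3 - \frac{-5 + p}{1 + d}$)
$N{\left(k \right)} = 3 + \frac{3 k \left(8 + 2 k\right)}{1 + k}$ ($N{\left(k \right)} = 3 + 3 k \frac{8 - k + 3 k}{1 + k} = 3 + 3 k \frac{8 + 2 k}{1 + k} = 3 + \frac{3 k \left(8 + 2 k\right)}{1 + k}$)
$N{\left(8 \right)} \left(-2\right) - 79 = \frac{3 \left(1 + 2 \cdot 8^{2} + 9 \cdot 8\right)}{1 + 8} \left(-2\right) - 79 = \frac{3 \left(1 + 2 \cdot 64 + 72\right)}{9} \left(-2\right) - 79 = 3 \cdot \frac{1}{9} \left(1 + 128 + 72\right) \left(-2\right) - 79 = 3 \cdot \frac{1}{9} \cdot 201 \left(-2\right) - 79 = 67 \left(-2\right) - 79 = -134 - 79 = -213$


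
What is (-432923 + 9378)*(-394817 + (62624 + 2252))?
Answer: 139744860845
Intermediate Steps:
(-432923 + 9378)*(-394817 + (62624 + 2252)) = -423545*(-394817 + 64876) = -423545*(-329941) = 139744860845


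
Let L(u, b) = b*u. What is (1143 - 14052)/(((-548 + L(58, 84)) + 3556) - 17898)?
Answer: 12909/10018 ≈ 1.2886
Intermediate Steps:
(1143 - 14052)/(((-548 + L(58, 84)) + 3556) - 17898) = (1143 - 14052)/(((-548 + 84*58) + 3556) - 17898) = -12909/(((-548 + 4872) + 3556) - 17898) = -12909/((4324 + 3556) - 17898) = -12909/(7880 - 17898) = -12909/(-10018) = -12909*(-1/10018) = 12909/10018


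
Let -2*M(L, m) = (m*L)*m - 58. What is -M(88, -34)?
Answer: 50835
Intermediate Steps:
M(L, m) = 29 - L*m²/2 (M(L, m) = -((m*L)*m - 58)/2 = -((L*m)*m - 58)/2 = -(L*m² - 58)/2 = -(-58 + L*m²)/2 = 29 - L*m²/2)
-M(88, -34) = -(29 - ½*88*(-34)²) = -(29 - ½*88*1156) = -(29 - 50864) = -1*(-50835) = 50835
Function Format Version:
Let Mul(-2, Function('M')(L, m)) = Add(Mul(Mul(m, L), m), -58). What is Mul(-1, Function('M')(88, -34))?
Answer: 50835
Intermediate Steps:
Function('M')(L, m) = Add(29, Mul(Rational(-1, 2), L, Pow(m, 2))) (Function('M')(L, m) = Mul(Rational(-1, 2), Add(Mul(Mul(m, L), m), -58)) = Mul(Rational(-1, 2), Add(Mul(Mul(L, m), m), -58)) = Mul(Rational(-1, 2), Add(Mul(L, Pow(m, 2)), -58)) = Mul(Rational(-1, 2), Add(-58, Mul(L, Pow(m, 2)))) = Add(29, Mul(Rational(-1, 2), L, Pow(m, 2))))
Mul(-1, Function('M')(88, -34)) = Mul(-1, Add(29, Mul(Rational(-1, 2), 88, Pow(-34, 2)))) = Mul(-1, Add(29, Mul(Rational(-1, 2), 88, 1156))) = Mul(-1, Add(29, -50864)) = Mul(-1, -50835) = 50835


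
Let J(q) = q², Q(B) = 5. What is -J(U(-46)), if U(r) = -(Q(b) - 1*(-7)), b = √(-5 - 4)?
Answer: -144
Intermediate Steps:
b = 3*I (b = √(-9) = 3*I ≈ 3.0*I)
U(r) = -12 (U(r) = -(5 - 1*(-7)) = -(5 + 7) = -1*12 = -12)
-J(U(-46)) = -1*(-12)² = -1*144 = -144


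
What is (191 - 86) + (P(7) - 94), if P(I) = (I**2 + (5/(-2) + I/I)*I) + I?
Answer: 113/2 ≈ 56.500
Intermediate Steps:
P(I) = I**2 - I/2 (P(I) = (I**2 + (5*(-1/2) + 1)*I) + I = (I**2 + (-5/2 + 1)*I) + I = (I**2 - 3*I/2) + I = I**2 - I/2)
(191 - 86) + (P(7) - 94) = (191 - 86) + (7*(-1/2 + 7) - 94) = 105 + (7*(13/2) - 94) = 105 + (91/2 - 94) = 105 - 97/2 = 113/2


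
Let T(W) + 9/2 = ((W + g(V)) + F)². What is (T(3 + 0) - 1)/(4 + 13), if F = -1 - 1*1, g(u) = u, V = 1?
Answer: -3/34 ≈ -0.088235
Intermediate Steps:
F = -2 (F = -1 - 1 = -2)
T(W) = -9/2 + (-1 + W)² (T(W) = -9/2 + ((W + 1) - 2)² = -9/2 + ((1 + W) - 2)² = -9/2 + (-1 + W)²)
(T(3 + 0) - 1)/(4 + 13) = ((-9/2 + (-1 + (3 + 0))²) - 1)/(4 + 13) = ((-9/2 + (-1 + 3)²) - 1)/17 = ((-9/2 + 2²) - 1)*(1/17) = ((-9/2 + 4) - 1)*(1/17) = (-½ - 1)*(1/17) = -3/2*1/17 = -3/34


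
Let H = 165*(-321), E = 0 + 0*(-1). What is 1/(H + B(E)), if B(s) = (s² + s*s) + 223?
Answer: -1/52742 ≈ -1.8960e-5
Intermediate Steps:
E = 0 (E = 0 + 0 = 0)
B(s) = 223 + 2*s² (B(s) = (s² + s²) + 223 = 2*s² + 223 = 223 + 2*s²)
H = -52965
1/(H + B(E)) = 1/(-52965 + (223 + 2*0²)) = 1/(-52965 + (223 + 2*0)) = 1/(-52965 + (223 + 0)) = 1/(-52965 + 223) = 1/(-52742) = -1/52742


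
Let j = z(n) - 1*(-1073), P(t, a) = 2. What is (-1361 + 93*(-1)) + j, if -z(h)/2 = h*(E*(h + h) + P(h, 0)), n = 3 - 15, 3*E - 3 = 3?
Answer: -1485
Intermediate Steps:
E = 2 (E = 1 + (⅓)*3 = 1 + 1 = 2)
n = -12
z(h) = -2*h*(2 + 4*h) (z(h) = -2*h*(2*(h + h) + 2) = -2*h*(2*(2*h) + 2) = -2*h*(4*h + 2) = -2*h*(2 + 4*h))
j = -31 (j = -4*(-12)*(1 + 2*(-12)) - 1*(-1073) = -4*(-12)*(1 - 24) + 1073 = -4*(-12)*(-23) + 1073 = -1104 + 1073 = -31)
(-1361 + 93*(-1)) + j = (-1361 + 93*(-1)) - 31 = (-1361 - 93) - 31 = -1454 - 31 = -1485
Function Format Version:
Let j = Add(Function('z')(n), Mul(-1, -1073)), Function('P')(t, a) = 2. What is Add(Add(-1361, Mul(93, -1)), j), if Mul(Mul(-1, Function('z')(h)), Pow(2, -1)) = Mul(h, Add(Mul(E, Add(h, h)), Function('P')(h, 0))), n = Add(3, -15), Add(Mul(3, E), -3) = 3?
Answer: -1485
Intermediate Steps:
E = 2 (E = Add(1, Mul(Rational(1, 3), 3)) = Add(1, 1) = 2)
n = -12
Function('z')(h) = Mul(-2, h, Add(2, Mul(4, h))) (Function('z')(h) = Mul(-2, Mul(h, Add(Mul(2, Add(h, h)), 2))) = Mul(-2, Mul(h, Add(Mul(2, Mul(2, h)), 2))) = Mul(-2, Mul(h, Add(Mul(4, h), 2))) = Mul(-2, Mul(h, Add(2, Mul(4, h)))) = Mul(-2, h, Add(2, Mul(4, h))))
j = -31 (j = Add(Mul(-4, -12, Add(1, Mul(2, -12))), Mul(-1, -1073)) = Add(Mul(-4, -12, Add(1, -24)), 1073) = Add(Mul(-4, -12, -23), 1073) = Add(-1104, 1073) = -31)
Add(Add(-1361, Mul(93, -1)), j) = Add(Add(-1361, Mul(93, -1)), -31) = Add(Add(-1361, -93), -31) = Add(-1454, -31) = -1485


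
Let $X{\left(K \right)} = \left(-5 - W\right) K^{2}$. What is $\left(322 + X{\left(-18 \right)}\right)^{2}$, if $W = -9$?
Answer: $2617924$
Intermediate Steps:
$X{\left(K \right)} = 4 K^{2}$ ($X{\left(K \right)} = \left(-5 - -9\right) K^{2} = \left(-5 + 9\right) K^{2} = 4 K^{2}$)
$\left(322 + X{\left(-18 \right)}\right)^{2} = \left(322 + 4 \left(-18\right)^{2}\right)^{2} = \left(322 + 4 \cdot 324\right)^{2} = \left(322 + 1296\right)^{2} = 1618^{2} = 2617924$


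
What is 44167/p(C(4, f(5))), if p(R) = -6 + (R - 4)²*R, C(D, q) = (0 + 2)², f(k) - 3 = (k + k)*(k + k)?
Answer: -44167/6 ≈ -7361.2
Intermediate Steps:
f(k) = 3 + 4*k² (f(k) = 3 + (k + k)*(k + k) = 3 + (2*k)*(2*k) = 3 + 4*k²)
C(D, q) = 4 (C(D, q) = 2² = 4)
p(R) = -6 + R*(-4 + R)² (p(R) = -6 + (-4 + R)²*R = -6 + R*(-4 + R)²)
44167/p(C(4, f(5))) = 44167/(-6 + 4*(-4 + 4)²) = 44167/(-6 + 4*0²) = 44167/(-6 + 4*0) = 44167/(-6 + 0) = 44167/(-6) = 44167*(-⅙) = -44167/6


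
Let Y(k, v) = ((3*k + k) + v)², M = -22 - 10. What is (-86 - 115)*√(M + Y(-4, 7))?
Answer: -1407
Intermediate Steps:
M = -32
Y(k, v) = (v + 4*k)² (Y(k, v) = (4*k + v)² = (v + 4*k)²)
(-86 - 115)*√(M + Y(-4, 7)) = (-86 - 115)*√(-32 + (7 + 4*(-4))²) = -201*√(-32 + (7 - 16)²) = -201*√(-32 + (-9)²) = -201*√(-32 + 81) = -201*√49 = -201*7 = -1407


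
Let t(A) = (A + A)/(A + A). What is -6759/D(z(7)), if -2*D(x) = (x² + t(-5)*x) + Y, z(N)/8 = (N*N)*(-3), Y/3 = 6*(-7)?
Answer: 2253/230279 ≈ 0.0097838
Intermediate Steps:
Y = -126 (Y = 3*(6*(-7)) = 3*(-42) = -126)
z(N) = -24*N² (z(N) = 8*((N*N)*(-3)) = 8*(N²*(-3)) = 8*(-3*N²) = -24*N²)
t(A) = 1 (t(A) = (2*A)/((2*A)) = (2*A)*(1/(2*A)) = 1)
D(x) = 63 - x/2 - x²/2 (D(x) = -((x² + 1*x) - 126)/2 = -((x² + x) - 126)/2 = -((x + x²) - 126)/2 = -(-126 + x + x²)/2 = 63 - x/2 - x²/2)
-6759/D(z(7)) = -6759/(63 - (-12)*7² - (-24*7²)²/2) = -6759/(63 - (-12)*49 - (-24*49)²/2) = -6759/(63 - ½*(-1176) - ½*(-1176)²) = -6759/(63 + 588 - ½*1382976) = -6759/(63 + 588 - 691488) = -6759/(-690837) = -6759*(-1/690837) = 2253/230279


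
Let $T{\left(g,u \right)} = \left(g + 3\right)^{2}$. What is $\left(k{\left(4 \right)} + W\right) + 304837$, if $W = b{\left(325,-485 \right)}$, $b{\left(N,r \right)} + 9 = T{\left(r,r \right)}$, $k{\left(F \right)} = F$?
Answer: $537156$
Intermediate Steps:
$T{\left(g,u \right)} = \left(3 + g\right)^{2}$
$b{\left(N,r \right)} = -9 + \left(3 + r\right)^{2}$
$W = 232315$ ($W = - 485 \left(6 - 485\right) = \left(-485\right) \left(-479\right) = 232315$)
$\left(k{\left(4 \right)} + W\right) + 304837 = \left(4 + 232315\right) + 304837 = 232319 + 304837 = 537156$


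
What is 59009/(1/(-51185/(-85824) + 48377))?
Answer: 245002938776497/85824 ≈ 2.8547e+9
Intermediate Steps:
59009/(1/(-51185/(-85824) + 48377)) = 59009/(1/(-51185*(-1/85824) + 48377)) = 59009/(1/(51185/85824 + 48377)) = 59009/(1/(4151958833/85824)) = 59009/(85824/4151958833) = 59009*(4151958833/85824) = 245002938776497/85824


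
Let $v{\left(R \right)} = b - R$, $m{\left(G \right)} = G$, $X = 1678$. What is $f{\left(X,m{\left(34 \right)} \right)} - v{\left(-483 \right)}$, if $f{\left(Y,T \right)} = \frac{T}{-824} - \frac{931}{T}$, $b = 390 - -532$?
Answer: $- \frac{10032695}{7004} \approx -1432.4$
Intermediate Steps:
$b = 922$ ($b = 390 + 532 = 922$)
$f{\left(Y,T \right)} = - \frac{931}{T} - \frac{T}{824}$ ($f{\left(Y,T \right)} = T \left(- \frac{1}{824}\right) - \frac{931}{T} = - \frac{T}{824} - \frac{931}{T} = - \frac{931}{T} - \frac{T}{824}$)
$v{\left(R \right)} = 922 - R$
$f{\left(X,m{\left(34 \right)} \right)} - v{\left(-483 \right)} = \left(- \frac{931}{34} - \frac{17}{412}\right) - \left(922 - -483\right) = \left(\left(-931\right) \frac{1}{34} - \frac{17}{412}\right) - \left(922 + 483\right) = \left(- \frac{931}{34} - \frac{17}{412}\right) - 1405 = - \frac{192075}{7004} - 1405 = - \frac{10032695}{7004}$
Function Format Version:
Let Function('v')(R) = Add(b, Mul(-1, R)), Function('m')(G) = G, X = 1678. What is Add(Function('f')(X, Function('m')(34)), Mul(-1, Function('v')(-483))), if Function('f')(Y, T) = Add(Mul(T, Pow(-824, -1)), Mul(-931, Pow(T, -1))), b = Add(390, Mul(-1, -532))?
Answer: Rational(-10032695, 7004) ≈ -1432.4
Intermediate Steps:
b = 922 (b = Add(390, 532) = 922)
Function('f')(Y, T) = Add(Mul(-931, Pow(T, -1)), Mul(Rational(-1, 824), T)) (Function('f')(Y, T) = Add(Mul(T, Rational(-1, 824)), Mul(-931, Pow(T, -1))) = Add(Mul(Rational(-1, 824), T), Mul(-931, Pow(T, -1))) = Add(Mul(-931, Pow(T, -1)), Mul(Rational(-1, 824), T)))
Function('v')(R) = Add(922, Mul(-1, R))
Add(Function('f')(X, Function('m')(34)), Mul(-1, Function('v')(-483))) = Add(Add(Mul(-931, Pow(34, -1)), Mul(Rational(-1, 824), 34)), Mul(-1, Add(922, Mul(-1, -483)))) = Add(Add(Mul(-931, Rational(1, 34)), Rational(-17, 412)), Mul(-1, Add(922, 483))) = Add(Add(Rational(-931, 34), Rational(-17, 412)), Mul(-1, 1405)) = Add(Rational(-192075, 7004), -1405) = Rational(-10032695, 7004)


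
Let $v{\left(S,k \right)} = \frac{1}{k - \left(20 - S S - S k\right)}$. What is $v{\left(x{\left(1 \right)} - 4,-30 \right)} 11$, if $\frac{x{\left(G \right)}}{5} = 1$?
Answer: $- \frac{11}{79} \approx -0.13924$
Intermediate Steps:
$x{\left(G \right)} = 5$ ($x{\left(G \right)} = 5 \cdot 1 = 5$)
$v{\left(S,k \right)} = \frac{1}{-20 + k + S^{2} + S k}$ ($v{\left(S,k \right)} = \frac{1}{k - \left(20 - S^{2} - S k\right)} = \frac{1}{k + \left(-20 + S^{2} + S k\right)} = \frac{1}{-20 + k + S^{2} + S k}$)
$v{\left(x{\left(1 \right)} - 4,-30 \right)} 11 = \frac{1}{-20 - 30 + \left(5 - 4\right)^{2} + \left(5 - 4\right) \left(-30\right)} 11 = \frac{1}{-20 - 30 + 1^{2} + 1 \left(-30\right)} 11 = \frac{1}{-20 - 30 + 1 - 30} \cdot 11 = \frac{1}{-79} \cdot 11 = \left(- \frac{1}{79}\right) 11 = - \frac{11}{79}$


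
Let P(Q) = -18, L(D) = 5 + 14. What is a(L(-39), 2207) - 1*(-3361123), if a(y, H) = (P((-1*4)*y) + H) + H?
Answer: 3365519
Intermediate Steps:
L(D) = 19
a(y, H) = -18 + 2*H (a(y, H) = (-18 + H) + H = -18 + 2*H)
a(L(-39), 2207) - 1*(-3361123) = (-18 + 2*2207) - 1*(-3361123) = (-18 + 4414) + 3361123 = 4396 + 3361123 = 3365519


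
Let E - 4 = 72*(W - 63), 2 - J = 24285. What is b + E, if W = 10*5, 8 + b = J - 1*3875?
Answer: -29098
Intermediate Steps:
J = -24283 (J = 2 - 1*24285 = 2 - 24285 = -24283)
b = -28166 (b = -8 + (-24283 - 1*3875) = -8 + (-24283 - 3875) = -8 - 28158 = -28166)
W = 50
E = -932 (E = 4 + 72*(50 - 63) = 4 + 72*(-13) = 4 - 936 = -932)
b + E = -28166 - 932 = -29098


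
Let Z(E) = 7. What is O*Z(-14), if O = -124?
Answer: -868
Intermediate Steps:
O*Z(-14) = -124*7 = -868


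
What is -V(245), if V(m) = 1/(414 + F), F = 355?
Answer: -1/769 ≈ -0.0013004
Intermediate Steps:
V(m) = 1/769 (V(m) = 1/(414 + 355) = 1/769)
-V(245) = -1*1/769 = -1/769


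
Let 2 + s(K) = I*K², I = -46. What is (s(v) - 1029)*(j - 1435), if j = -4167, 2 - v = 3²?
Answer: 18402570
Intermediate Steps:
v = -7 (v = 2 - 1*3² = 2 - 1*9 = 2 - 9 = -7)
s(K) = -2 - 46*K²
(s(v) - 1029)*(j - 1435) = ((-2 - 46*(-7)²) - 1029)*(-4167 - 1435) = ((-2 - 46*49) - 1029)*(-5602) = ((-2 - 2254) - 1029)*(-5602) = (-2256 - 1029)*(-5602) = -3285*(-5602) = 18402570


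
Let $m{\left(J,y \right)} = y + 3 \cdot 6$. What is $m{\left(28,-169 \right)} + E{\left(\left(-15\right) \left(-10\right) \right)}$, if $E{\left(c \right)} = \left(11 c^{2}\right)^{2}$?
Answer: $61256249849$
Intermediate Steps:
$m{\left(J,y \right)} = 18 + y$ ($m{\left(J,y \right)} = y + 18 = 18 + y$)
$E{\left(c \right)} = 121 c^{4}$
$m{\left(28,-169 \right)} + E{\left(\left(-15\right) \left(-10\right) \right)} = \left(18 - 169\right) + 121 \left(\left(-15\right) \left(-10\right)\right)^{4} = -151 + 121 \cdot 150^{4} = -151 + 121 \cdot 506250000 = -151 + 61256250000 = 61256249849$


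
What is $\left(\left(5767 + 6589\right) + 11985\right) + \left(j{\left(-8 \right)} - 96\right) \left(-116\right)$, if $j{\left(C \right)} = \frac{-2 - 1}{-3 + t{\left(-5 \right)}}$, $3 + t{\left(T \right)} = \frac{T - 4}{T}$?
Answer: $\frac{247759}{7} \approx 35394.0$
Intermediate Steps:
$t{\left(T \right)} = -3 + \frac{-4 + T}{T}$ ($t{\left(T \right)} = -3 + \frac{T - 4}{T} = -3 + \frac{-4 + T}{T}$)
$j{\left(C \right)} = \frac{5}{7}$ ($j{\left(C \right)} = \frac{-2 - 1}{-3 - \left(2 + \frac{4}{-5}\right)} = - \frac{3}{-3 - \frac{6}{5}} = - \frac{3}{- \frac{21}{5}} = \left(-3\right) \left(- \frac{5}{21}\right) = \frac{5}{7}$)
$\left(\left(5767 + 6589\right) + 11985\right) + \left(j{\left(-8 \right)} - 96\right) \left(-116\right) = \left(\left(5767 + 6589\right) + 11985\right) + \left(\frac{5}{7} - 96\right) \left(-116\right) = \left(12356 + 11985\right) - - \frac{77372}{7} = 24341 + \frac{77372}{7} = \frac{247759}{7}$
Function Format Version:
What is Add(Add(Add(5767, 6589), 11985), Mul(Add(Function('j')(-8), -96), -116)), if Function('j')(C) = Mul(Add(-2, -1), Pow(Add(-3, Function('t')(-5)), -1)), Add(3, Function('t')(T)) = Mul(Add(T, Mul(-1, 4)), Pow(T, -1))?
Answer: Rational(247759, 7) ≈ 35394.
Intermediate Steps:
Function('t')(T) = Add(-3, Mul(Pow(T, -1), Add(-4, T))) (Function('t')(T) = Add(-3, Mul(Add(T, Mul(-1, 4)), Pow(T, -1))) = Add(-3, Mul(Add(T, -4), Pow(T, -1))) = Add(-3, Mul(Add(-4, T), Pow(T, -1))) = Add(-3, Mul(Pow(T, -1), Add(-4, T))))
Function('j')(C) = Rational(5, 7) (Function('j')(C) = Mul(Add(-2, -1), Pow(Add(-3, Add(-2, Mul(-4, Pow(-5, -1)))), -1)) = Mul(-3, Pow(Add(-3, Add(-2, Mul(-4, Rational(-1, 5)))), -1)) = Mul(-3, Pow(Add(-3, Add(-2, Rational(4, 5))), -1)) = Mul(-3, Pow(Add(-3, Rational(-6, 5)), -1)) = Mul(-3, Pow(Rational(-21, 5), -1)) = Mul(-3, Rational(-5, 21)) = Rational(5, 7))
Add(Add(Add(5767, 6589), 11985), Mul(Add(Function('j')(-8), -96), -116)) = Add(Add(Add(5767, 6589), 11985), Mul(Add(Rational(5, 7), -96), -116)) = Add(Add(12356, 11985), Mul(Rational(-667, 7), -116)) = Add(24341, Rational(77372, 7)) = Rational(247759, 7)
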